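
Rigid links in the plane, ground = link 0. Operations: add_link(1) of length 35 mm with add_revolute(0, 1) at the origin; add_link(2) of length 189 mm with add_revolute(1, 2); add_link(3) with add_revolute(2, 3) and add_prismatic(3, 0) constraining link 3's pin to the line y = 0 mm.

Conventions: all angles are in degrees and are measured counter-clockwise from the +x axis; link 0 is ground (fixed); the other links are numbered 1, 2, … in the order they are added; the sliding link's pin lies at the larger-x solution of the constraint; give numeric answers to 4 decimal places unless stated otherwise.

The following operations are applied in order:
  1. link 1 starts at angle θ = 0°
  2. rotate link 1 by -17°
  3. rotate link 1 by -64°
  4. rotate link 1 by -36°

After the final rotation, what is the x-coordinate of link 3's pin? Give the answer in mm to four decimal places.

geometry: r = 35 mm, L = 189 mm, e = 0 mm; θ starts at 0°
rotate link 1 by -17°: θ ← 0° -17° = -17°
rotate link 1 by -64°: θ ← -17° -64° = -81°
rotate link 1 by -36°: θ ← -81° -36° = -117°
crank pin P = (r cos θ, r sin θ) = (-15.889667, -31.185228)
h = r sin θ − e = -31.185228 − 0 = -31.185228
x = r cos θ + √(L² − h²) = -15.889667 + 186.409446 = 170.519778

170.5198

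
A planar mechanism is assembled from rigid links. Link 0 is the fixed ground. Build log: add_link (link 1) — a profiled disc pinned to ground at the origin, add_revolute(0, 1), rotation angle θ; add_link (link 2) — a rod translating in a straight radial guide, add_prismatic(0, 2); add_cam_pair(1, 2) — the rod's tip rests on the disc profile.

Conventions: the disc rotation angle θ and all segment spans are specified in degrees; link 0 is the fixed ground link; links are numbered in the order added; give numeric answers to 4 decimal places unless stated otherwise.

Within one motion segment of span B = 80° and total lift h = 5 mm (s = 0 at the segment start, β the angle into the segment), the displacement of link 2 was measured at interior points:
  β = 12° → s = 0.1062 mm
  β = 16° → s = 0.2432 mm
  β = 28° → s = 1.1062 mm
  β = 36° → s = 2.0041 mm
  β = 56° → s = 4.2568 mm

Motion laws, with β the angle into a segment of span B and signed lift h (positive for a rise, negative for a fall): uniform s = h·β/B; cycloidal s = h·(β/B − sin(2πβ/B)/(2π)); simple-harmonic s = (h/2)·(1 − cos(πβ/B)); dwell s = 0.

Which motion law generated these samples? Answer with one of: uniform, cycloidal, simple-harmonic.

candidates at β/B = r: uniform s = h·r (linear in β); cycloidal s = h·(r − sin(2πr)/(2π)); simple-harmonic s = (h/2)(1 − cos(πr))
β=12°: printed 0.1062 | uniform 0.7500, cycloidal 0.1062, simple-harmonic 0.2725
β=16°: printed 0.2432 | uniform 1.0000, cycloidal 0.2432, simple-harmonic 0.4775
β=28°: printed 1.1062 | uniform 1.7500, cycloidal 1.1062, simple-harmonic 1.3650
β=36°: printed 2.0041 | uniform 2.2500, cycloidal 2.0041, simple-harmonic 2.1089
β=56°: printed 4.2568 | uniform 3.5000, cycloidal 4.2568, simple-harmonic 3.9695
only one law matches every sample → cycloidal

cycloidal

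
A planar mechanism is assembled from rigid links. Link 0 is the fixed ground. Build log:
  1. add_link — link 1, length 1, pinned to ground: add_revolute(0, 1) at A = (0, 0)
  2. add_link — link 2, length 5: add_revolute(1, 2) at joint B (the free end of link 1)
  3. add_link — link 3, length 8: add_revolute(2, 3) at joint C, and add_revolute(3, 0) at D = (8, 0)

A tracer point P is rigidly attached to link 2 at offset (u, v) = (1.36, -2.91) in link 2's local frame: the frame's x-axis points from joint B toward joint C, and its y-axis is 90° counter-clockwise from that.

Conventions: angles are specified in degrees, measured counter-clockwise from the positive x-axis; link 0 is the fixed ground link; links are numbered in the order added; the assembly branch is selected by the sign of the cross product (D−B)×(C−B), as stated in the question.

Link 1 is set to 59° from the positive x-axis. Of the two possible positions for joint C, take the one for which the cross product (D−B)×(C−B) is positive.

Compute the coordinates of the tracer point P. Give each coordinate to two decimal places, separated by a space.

A=(0,0), D=(8.00,0)
B = A + 1.00·(cos59°, sin59°) = (0.5150, 0.8572)
|BD| = 7.5339
circle(B,5.00) ∩ circle(D,8.00): a=1.1786, h=4.8591
  candidates: C₊=(2.2389,5.5506) cross=36.608; C₋=(1.1332,-4.1045) cross=-36.608
  branch + wants cross > 0 → take C=(2.2389,5.5506) (cross=36.608)
ex = (C−B)/|BC| = (0.3448,0.9387); ey = (-0.9387,0.3448)
P = B + 1.36·ex + -2.91·ey = (3.7155,1.1305)

3.72 1.13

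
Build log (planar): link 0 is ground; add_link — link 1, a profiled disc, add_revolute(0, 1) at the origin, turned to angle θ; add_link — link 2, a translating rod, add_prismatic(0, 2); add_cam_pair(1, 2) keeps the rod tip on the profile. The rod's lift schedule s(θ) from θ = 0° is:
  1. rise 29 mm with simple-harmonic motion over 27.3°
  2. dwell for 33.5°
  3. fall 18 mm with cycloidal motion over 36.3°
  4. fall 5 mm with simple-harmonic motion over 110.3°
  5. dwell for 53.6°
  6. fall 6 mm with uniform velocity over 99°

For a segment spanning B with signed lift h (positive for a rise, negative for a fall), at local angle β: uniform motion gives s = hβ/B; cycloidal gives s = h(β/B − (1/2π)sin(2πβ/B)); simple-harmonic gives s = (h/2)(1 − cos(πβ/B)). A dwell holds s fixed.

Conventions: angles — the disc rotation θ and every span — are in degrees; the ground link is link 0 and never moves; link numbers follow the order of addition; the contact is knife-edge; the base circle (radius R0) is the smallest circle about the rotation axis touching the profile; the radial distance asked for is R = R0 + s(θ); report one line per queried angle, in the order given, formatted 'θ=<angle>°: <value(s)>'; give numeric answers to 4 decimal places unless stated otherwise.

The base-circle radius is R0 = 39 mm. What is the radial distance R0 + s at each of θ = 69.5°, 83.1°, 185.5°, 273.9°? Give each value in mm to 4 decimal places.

seg 1 [0°–27.3°] simple-harmonic, h=29: full span → s += 29 → s = 29.0000
seg 2 [27.3°–60.8°] dwell: s stays 29.0000
seg 3 [60.8°–97.1°] cycloidal, h=-18: θ=69.5° here. β=8.7, B=36.3. -18·(0.2397 − sin(2π·0.2397)/(2π)) = -1.4553 → s = 27.5447
seg 3 [60.8°–97.1°] cycloidal, h=-18: θ=83.1° here. β=22.3, B=36.3. -18·(0.6143 − sin(2π·0.6143)/(2π)) = -12.9432 → s = 16.0568
seg 3 [60.8°–97.1°] cycloidal, h=-18: full span → s += -18 → s = 11.0000
seg 4 [97.1°–207.4°] simple-harmonic, h=-5: θ=185.5° here. β=88.4, B=110.3. -5/2·(1 − cos(π·0.8015)) = -4.5292 → s = 6.4708
seg 4 [97.1°–207.4°] simple-harmonic, h=-5: full span → s += -5 → s = 6.0000
seg 5 [207.4°–261°] dwell: s stays 6.0000
seg 6 [261°–360°] uniform, h=-6: θ=273.9° here. β=12.9, B=99. -6·12.9/99 = -0.7818 → s = 5.2182
θ=69.5°: R = R0 + s = 39 + 27.5447 = 66.5447
θ=83.1°: R = R0 + s = 39 + 16.0568 = 55.0568
θ=185.5°: R = R0 + s = 39 + 6.4708 = 45.4708
θ=273.9°: R = R0 + s = 39 + 5.2182 = 44.2182

θ=69.5°: 66.5447
θ=83.1°: 55.0568
θ=185.5°: 45.4708
θ=273.9°: 44.2182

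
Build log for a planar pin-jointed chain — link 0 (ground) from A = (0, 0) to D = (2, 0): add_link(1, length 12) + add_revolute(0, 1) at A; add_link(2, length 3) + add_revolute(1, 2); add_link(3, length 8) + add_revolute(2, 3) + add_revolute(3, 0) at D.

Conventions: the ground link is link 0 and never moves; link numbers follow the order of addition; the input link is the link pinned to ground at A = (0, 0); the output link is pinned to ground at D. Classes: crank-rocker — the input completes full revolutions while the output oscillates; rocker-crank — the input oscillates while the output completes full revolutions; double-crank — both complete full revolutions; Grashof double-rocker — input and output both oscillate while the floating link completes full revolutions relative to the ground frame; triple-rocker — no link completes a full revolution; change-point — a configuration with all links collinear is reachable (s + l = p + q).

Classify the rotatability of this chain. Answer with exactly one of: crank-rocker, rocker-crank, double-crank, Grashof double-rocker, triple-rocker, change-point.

lengths: ground=2, input=12, coupler=3, output=8
sorted: s=2 (shortest), l=12 (longest), p+q=11
s + l = 14 vs p + q = 11
s + l > p + q → non-Grashof → no link fully rotates → triple-rocker

triple-rocker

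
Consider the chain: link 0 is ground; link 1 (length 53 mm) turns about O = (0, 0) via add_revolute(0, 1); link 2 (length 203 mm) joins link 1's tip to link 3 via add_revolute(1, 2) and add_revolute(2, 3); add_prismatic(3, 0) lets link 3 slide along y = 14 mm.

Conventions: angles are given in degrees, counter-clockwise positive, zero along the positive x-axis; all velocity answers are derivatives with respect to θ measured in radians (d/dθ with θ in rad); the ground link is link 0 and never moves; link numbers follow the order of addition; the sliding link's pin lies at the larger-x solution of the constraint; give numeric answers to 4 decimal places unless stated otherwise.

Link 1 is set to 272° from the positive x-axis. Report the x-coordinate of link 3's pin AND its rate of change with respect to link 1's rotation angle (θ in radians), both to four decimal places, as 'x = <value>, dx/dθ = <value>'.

geometry: r = 53 mm, L = 203 mm, e = 14 mm
crank pin P = (r cos θ, r sin θ) = (1.849673, -52.967714)
h = r sin θ − e = -52.967714 − 14 = -66.967714
x = r cos θ + √(L² − h²) = 1.849673 + 191.635919 = 193.485592
dx/dθ = −r sin θ − h·r cos θ/√(L² − h²) (θ in radians; h = -66.967714) = 53.614087

x = 193.4856, dx/dθ = 53.6141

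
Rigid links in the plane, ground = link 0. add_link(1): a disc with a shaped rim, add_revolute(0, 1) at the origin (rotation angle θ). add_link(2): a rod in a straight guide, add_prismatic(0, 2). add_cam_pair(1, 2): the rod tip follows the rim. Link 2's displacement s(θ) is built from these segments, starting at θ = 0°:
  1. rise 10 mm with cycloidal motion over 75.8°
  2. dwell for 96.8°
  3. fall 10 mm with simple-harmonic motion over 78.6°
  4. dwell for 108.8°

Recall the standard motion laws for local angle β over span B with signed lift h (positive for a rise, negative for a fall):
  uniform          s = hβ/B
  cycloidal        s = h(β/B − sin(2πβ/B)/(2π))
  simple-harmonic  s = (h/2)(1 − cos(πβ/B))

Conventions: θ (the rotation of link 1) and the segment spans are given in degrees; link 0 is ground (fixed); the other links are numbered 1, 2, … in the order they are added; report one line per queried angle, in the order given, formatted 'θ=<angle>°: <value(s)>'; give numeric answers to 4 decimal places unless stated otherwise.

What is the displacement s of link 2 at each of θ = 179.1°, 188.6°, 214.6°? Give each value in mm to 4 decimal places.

segment 1 (0° to 75.8°, cycloidal, h = 10) is passed completely: s = 0.0000 + (10) = 10.0000
segment 2 (75.8° to 172.6°, dwell): s unchanged at 10.0000
θ = 179.1° falls in segment 3 (172.6° to 251.2°, simple-harmonic, h = -10): β = 179.1 − 172.6 = 6.5°, B = 78.6°; Δs = -10/2·(1 − cos(π·0.0827)) = -0.1678; s = 10.0000 − 0.1678 = 9.8322
θ = 188.6° falls in segment 3 (172.6° to 251.2°, simple-harmonic, h = -10): β = 188.6 − 172.6 = 16°, B = 78.6°; Δs = -10/2·(1 − cos(π·0.2036)) = -0.9881; s = 10.0000 − 0.9881 = 9.0119
θ = 214.6° falls in segment 3 (172.6° to 251.2°, simple-harmonic, h = -10): β = 214.6 − 172.6 = 42°, B = 78.6°; Δs = -10/2·(1 − cos(π·0.5344)) = -5.5385; s = 10.0000 − 5.5385 = 4.4615

θ=179.1°: 9.8322
θ=188.6°: 9.0119
θ=214.6°: 4.4615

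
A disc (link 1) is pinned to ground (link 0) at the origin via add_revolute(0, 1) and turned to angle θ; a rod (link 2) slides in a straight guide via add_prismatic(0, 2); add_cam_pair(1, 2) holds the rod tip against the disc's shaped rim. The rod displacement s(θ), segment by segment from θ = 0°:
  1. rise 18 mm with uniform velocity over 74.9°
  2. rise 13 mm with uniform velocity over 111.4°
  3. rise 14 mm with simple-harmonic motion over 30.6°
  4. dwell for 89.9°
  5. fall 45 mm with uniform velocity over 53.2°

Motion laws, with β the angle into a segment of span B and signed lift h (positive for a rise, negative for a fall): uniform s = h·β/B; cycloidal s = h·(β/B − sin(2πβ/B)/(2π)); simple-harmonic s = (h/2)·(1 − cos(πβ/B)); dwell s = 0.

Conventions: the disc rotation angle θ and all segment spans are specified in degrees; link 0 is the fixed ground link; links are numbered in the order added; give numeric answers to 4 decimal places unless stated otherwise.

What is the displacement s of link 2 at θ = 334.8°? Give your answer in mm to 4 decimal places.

segment 1 (0° to 74.9°, uniform, h = 18) is passed completely: s = 0.0000 + (18) = 18.0000
segment 2 (74.9° to 186.3°, uniform, h = 13) is passed completely: s = 18.0000 + (13) = 31.0000
segment 3 (186.3° to 216.9°, simple-harmonic, h = 14) is passed completely: s = 31.0000 + (14) = 45.0000
segment 4 (216.9° to 306.8°, dwell): s unchanged at 45.0000
θ = 334.8° falls in segment 5 (306.8° to 360°, uniform, h = -45): β = 334.8 − 306.8 = 28°, B = 53.2°; Δs = -45·28/53.2 = -23.6842; s = 45.0000 − 23.6842 = 21.3158

21.3158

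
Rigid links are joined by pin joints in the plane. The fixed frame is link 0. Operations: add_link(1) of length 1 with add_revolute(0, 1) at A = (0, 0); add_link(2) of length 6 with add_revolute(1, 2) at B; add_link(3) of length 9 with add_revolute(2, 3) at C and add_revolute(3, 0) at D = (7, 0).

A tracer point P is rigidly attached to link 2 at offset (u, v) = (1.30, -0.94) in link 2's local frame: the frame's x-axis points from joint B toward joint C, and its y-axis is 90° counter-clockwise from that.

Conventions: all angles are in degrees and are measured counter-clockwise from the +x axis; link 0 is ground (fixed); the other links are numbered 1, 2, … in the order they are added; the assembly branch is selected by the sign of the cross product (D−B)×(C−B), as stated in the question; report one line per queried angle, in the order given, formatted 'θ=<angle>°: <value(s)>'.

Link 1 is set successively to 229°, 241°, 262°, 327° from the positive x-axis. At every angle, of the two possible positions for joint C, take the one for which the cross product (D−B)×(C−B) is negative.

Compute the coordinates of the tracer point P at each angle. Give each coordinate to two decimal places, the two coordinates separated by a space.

A=(0,0), D=(7.00,0)
θ=229°: B = A + 1.00·(cos229°, sin229°) = (-0.6561, -0.7547)
θ=229°: |BD| = 7.6932
θ=229°: circle(B,6.00) ∩ circle(D,9.00): a=0.9219, h=5.9288
θ=229°:   candidates: C₊=(-0.3202,5.2359) cross=45.611; C₋=(0.8430,-6.5644) cross=-45.611
θ=229°:   branch - wants cross < 0 → take C=(0.8430,-6.5644) (cross=-45.611)
θ=229°: ex = (C−B)/|BC| = (0.2498,-0.9683); ey = (0.9683,0.2498)
θ=229°: P = B + 1.30·ex + -0.94·ey = (-1.2414,-2.2483)
θ=241°: B = A + 1.00·(cos241°, sin241°) = (-0.4848, -0.8746)
θ=241°: |BD| = 7.5357
θ=241°: circle(B,6.00) ∩ circle(D,9.00): a=0.7821, h=5.9488
θ=241°:   candidates: C₊=(-0.3984,5.1248) cross=44.829; C₋=(0.9824,-6.6925) cross=-44.829
θ=241°:   branch - wants cross < 0 → take C=(0.9824,-6.6925) (cross=-44.829)
θ=241°: ex = (C−B)/|BC| = (0.2445,-0.9696); ey = (0.9696,0.2445)
θ=241°: P = B + 1.30·ex + -0.94·ey = (-1.0784,-2.3650)
θ=262°: B = A + 1.00·(cos262°, sin262°) = (-0.1392, -0.9903)
θ=262°: |BD| = 7.2075
θ=262°: circle(B,6.00) ∩ circle(D,9.00): a=0.4820, h=5.9806
θ=262°:   candidates: C₊=(-0.4834,4.9998) cross=43.105; C₋=(1.1600,-6.8479) cross=-43.105
θ=262°:   branch - wants cross < 0 → take C=(1.1600,-6.8479) (cross=-43.105)
θ=262°: ex = (C−B)/|BC| = (0.2165,-0.9763); ey = (0.9763,0.2165)
θ=262°: P = B + 1.30·ex + -0.94·ey = (-0.7754,-2.4630)
θ=327°: B = A + 1.00·(cos327°, sin327°) = (0.8387, -0.5446)
θ=327°: |BD| = 6.1854
θ=327°: circle(B,6.00) ∩ circle(D,9.00): a=-0.5449, h=5.9752
θ=327°:   candidates: C₊=(-0.2303,5.3594) cross=36.959; C₋=(0.8220,-6.5446) cross=-36.959
θ=327°:   branch - wants cross < 0 → take C=(0.8220,-6.5446) (cross=-36.959)
θ=327°: ex = (C−B)/|BC| = (-0.0028,-1.0000); ey = (1.0000,-0.0028)
θ=327°: P = B + 1.30·ex + -0.94·ey = (-0.1049,-1.8420)

θ=229°: -1.24 -2.25
θ=241°: -1.08 -2.37
θ=262°: -0.78 -2.46
θ=327°: -0.10 -1.84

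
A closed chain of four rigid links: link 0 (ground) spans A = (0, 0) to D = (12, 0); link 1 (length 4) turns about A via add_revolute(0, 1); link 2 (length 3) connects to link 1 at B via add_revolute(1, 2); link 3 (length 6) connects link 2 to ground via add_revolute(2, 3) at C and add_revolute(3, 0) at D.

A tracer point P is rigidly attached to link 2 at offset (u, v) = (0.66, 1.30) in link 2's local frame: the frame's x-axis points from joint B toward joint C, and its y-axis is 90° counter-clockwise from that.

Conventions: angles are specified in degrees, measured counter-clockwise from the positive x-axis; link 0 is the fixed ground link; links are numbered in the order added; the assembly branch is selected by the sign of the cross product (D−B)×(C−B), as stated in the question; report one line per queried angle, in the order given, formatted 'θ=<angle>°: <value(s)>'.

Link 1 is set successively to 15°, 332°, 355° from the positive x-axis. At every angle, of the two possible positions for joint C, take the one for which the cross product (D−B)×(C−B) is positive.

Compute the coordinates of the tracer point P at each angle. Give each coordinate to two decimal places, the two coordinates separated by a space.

A=(0,0), D=(12.00,0)
θ=15°: B = A + 4.00·(cos15°, sin15°) = (3.8637, 1.0353)
θ=15°: |BD| = 8.2019
θ=15°: circle(B,3.00) ∩ circle(D,6.00): a=2.4550, h=1.7242
θ=15°:   candidates: C₊=(6.5167,2.4359) cross=14.142; C₋=(6.0814,-0.9851) cross=-14.142
θ=15°:   branch + wants cross > 0 → take C=(6.5167,2.4359) (cross=14.142)
θ=15°: ex = (C−B)/|BC| = (0.8843,0.4669); ey = (-0.4669,0.8843)
θ=15°: P = B + 0.66·ex + 1.30·ey = (3.8404,2.4930)
θ=332°: B = A + 4.00·(cos332°, sin332°) = (3.5318, -1.8779)
θ=332°: |BD| = 8.6739
θ=332°: circle(B,3.00) ∩ circle(D,6.00): a=2.7806, h=1.1262
θ=332°:   candidates: C₊=(6.0026,-0.1764) cross=9.769; C₋=(6.4902,-2.3754) cross=-9.769
θ=332°:   branch + wants cross > 0 → take C=(6.0026,-0.1764) (cross=9.769)
θ=332°: ex = (C−B)/|BC| = (0.8236,0.5672); ey = (-0.5672,0.8236)
θ=332°: P = B + 0.66·ex + 1.30·ey = (3.3380,-0.4329)
θ=355°: B = A + 4.00·(cos355°, sin355°) = (3.9848, -0.3486)
θ=355°: |BD| = 8.0228
θ=355°: circle(B,3.00) ∩ circle(D,6.00): a=2.3287, h=1.8913
θ=355°:   candidates: C₊=(6.2291,1.6421) cross=15.174; C₋=(6.3935,-2.1370) cross=-15.174
θ=355°:   branch + wants cross > 0 → take C=(6.2291,1.6421) (cross=15.174)
θ=355°: ex = (C−B)/|BC| = (0.7481,0.6636); ey = (-0.6636,0.7481)
θ=355°: P = B + 0.66·ex + 1.30·ey = (3.6159,1.0619)

θ=15°: 3.84 2.49
θ=332°: 3.34 -0.43
θ=355°: 3.62 1.06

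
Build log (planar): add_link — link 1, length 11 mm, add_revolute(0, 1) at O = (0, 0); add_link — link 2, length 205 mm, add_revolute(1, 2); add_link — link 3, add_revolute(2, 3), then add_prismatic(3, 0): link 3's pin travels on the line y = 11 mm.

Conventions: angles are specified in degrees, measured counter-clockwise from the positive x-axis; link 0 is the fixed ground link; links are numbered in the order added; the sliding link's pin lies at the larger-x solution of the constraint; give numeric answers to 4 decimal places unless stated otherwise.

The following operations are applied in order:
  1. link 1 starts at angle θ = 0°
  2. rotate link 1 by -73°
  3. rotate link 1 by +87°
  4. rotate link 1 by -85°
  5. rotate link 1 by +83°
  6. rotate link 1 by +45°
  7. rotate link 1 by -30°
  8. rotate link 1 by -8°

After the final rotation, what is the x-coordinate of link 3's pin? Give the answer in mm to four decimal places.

geometry: r = 11 mm, L = 205 mm, e = 11 mm; θ starts at 0°
rotate link 1 by -73°: θ ← 0° -73° = -73°
rotate link 1 by +87°: θ ← -73° +87° = 14°
rotate link 1 by -85°: θ ← 14° -85° = -71°
rotate link 1 by +83°: θ ← -71° +83° = 12°
rotate link 1 by +45°: θ ← 12° +45° = 57°
rotate link 1 by -30°: θ ← 57° -30° = 27°
rotate link 1 by -8°: θ ← 27° -8° = 19°
crank pin P = (r cos θ, r sin θ) = (10.400704, 3.581250)
h = r sin θ − e = 3.581250 − 11 = -7.418750
x = r cos θ + √(L² − h²) = 10.400704 + 204.865717 = 215.266422

215.2664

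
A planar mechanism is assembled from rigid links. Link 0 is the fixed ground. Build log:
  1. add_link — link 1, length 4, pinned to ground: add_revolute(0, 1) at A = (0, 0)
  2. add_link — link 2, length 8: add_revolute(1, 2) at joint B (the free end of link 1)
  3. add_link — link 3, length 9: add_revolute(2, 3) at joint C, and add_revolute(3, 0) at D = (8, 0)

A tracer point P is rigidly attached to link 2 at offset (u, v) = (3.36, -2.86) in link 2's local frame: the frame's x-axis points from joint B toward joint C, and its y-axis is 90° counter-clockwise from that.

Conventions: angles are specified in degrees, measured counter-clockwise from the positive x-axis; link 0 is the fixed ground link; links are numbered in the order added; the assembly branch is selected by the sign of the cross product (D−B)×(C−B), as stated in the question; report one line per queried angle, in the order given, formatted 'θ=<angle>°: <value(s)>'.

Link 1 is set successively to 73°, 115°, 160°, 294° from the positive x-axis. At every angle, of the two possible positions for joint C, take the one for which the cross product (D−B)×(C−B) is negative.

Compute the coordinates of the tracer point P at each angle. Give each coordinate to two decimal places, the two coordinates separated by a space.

A=(0,0), D=(8.00,0)
θ=73°: B = A + 4.00·(cos73°, sin73°) = (1.1695, 3.8252)
θ=73°: |BD| = 7.8287
θ=73°: circle(B,8.00) ∩ circle(D,9.00): a=2.8286, h=7.4833
θ=73°:   candidates: C₊=(7.2939,8.9723) cross=58.584; C₋=(-0.0190,-4.0860) cross=-58.584
θ=73°:   branch - wants cross < 0 → take C=(-0.0190,-4.0860) (cross=-58.584)
θ=73°: ex = (C−B)/|BC| = (-0.1486,-0.9889); ey = (0.9889,-0.1486)
θ=73°: P = B + 3.36·ex + -2.86·ey = (-2.1579,0.9274)
θ=115°: B = A + 4.00·(cos115°, sin115°) = (-1.6905, 3.6252)
θ=115°: |BD| = 10.3464
θ=115°: circle(B,8.00) ∩ circle(D,9.00): a=4.3516, h=6.7129
θ=115°:   candidates: C₊=(4.7374,8.3878) cross=69.454; C₋=(0.0332,-4.1869) cross=-69.454
θ=115°:   branch - wants cross < 0 → take C=(0.0332,-4.1869) (cross=-69.454)
θ=115°: ex = (C−B)/|BC| = (0.2155,-0.9765); ey = (0.9765,0.2155)
θ=115°: P = B + 3.36·ex + -2.86·ey = (-3.7594,-0.2721)
θ=160°: B = A + 4.00·(cos160°, sin160°) = (-3.7588, 1.3681)
θ=160°: |BD| = 11.8381
θ=160°: circle(B,8.00) ∩ circle(D,9.00): a=5.2010, h=6.0786
θ=160°:   candidates: C₊=(2.1099,6.8049) cross=71.959; C₋=(0.7049,-5.2709) cross=-71.959
θ=160°:   branch - wants cross < 0 → take C=(0.7049,-5.2709) (cross=-71.959)
θ=160°: ex = (C−B)/|BC| = (0.5580,-0.8299); ey = (0.8299,0.5580)
θ=160°: P = B + 3.36·ex + -2.86·ey = (-4.2574,-3.0160)
θ=294°: B = A + 4.00·(cos294°, sin294°) = (1.6269, -3.6542)
θ=294°: |BD| = 7.3463
θ=294°: circle(B,8.00) ∩ circle(D,9.00): a=2.5161, h=7.5940
θ=294°:   candidates: C₊=(0.0324,4.1853) cross=55.788; C₋=(7.5871,-8.9905) cross=-55.788
θ=294°:   branch - wants cross < 0 → take C=(7.5871,-8.9905) (cross=-55.788)
θ=294°: ex = (C−B)/|BC| = (0.7450,-0.6670); ey = (0.6670,0.7450)
θ=294°: P = B + 3.36·ex + -2.86·ey = (2.2225,-8.0262)

θ=73°: -2.16 0.93
θ=115°: -3.76 -0.27
θ=160°: -4.26 -3.02
θ=294°: 2.22 -8.03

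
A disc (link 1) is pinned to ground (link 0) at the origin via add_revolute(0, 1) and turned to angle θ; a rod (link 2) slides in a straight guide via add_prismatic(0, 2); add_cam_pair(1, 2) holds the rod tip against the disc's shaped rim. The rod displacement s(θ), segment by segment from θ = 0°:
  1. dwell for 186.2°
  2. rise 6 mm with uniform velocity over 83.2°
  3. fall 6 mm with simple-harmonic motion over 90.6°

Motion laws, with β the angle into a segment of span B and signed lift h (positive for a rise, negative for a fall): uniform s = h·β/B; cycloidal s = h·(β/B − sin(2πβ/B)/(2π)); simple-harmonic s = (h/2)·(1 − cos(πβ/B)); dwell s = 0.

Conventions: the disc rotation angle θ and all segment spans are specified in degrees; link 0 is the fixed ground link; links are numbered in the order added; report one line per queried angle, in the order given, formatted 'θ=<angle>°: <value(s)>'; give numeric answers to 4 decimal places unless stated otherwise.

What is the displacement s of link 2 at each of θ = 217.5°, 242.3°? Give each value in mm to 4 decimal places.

segment 1 (0° to 186.2°, dwell): s unchanged at 0.0000
θ = 217.5° falls in segment 2 (186.2° to 269.4°, uniform, h = 6): β = 217.5 − 186.2 = 31.3°, B = 83.2°; Δs = 6·31.3/83.2 = 2.2572; s = 0.0000 + 2.2572 = 2.2572
θ = 242.3° falls in segment 2 (186.2° to 269.4°, uniform, h = 6): β = 242.3 − 186.2 = 56.1°, B = 83.2°; Δs = 6·56.1/83.2 = 4.0457; s = 0.0000 + 4.0457 = 4.0457

θ=217.5°: 2.2572
θ=242.3°: 4.0457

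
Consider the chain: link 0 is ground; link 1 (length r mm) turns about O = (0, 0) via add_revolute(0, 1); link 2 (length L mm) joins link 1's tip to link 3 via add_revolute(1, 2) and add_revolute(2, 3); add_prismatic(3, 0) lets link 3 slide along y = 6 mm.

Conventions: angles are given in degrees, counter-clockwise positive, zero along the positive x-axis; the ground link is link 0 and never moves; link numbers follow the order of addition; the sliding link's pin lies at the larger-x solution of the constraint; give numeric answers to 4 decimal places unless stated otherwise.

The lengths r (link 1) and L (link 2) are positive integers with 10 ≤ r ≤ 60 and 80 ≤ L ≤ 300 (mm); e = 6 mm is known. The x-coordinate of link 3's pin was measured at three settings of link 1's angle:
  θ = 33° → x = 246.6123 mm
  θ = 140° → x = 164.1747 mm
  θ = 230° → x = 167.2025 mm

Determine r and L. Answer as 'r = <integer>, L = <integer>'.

constraint per measurement: (x − r cos θ)² + (r sin θ − e)² = L²
subtracting the θ₁ and θ₂ equations cancels the r² and L² terms:
r = (x₁² − x₂²) / (2[(x₁cos θ₁ + e sin θ₁) − (x₂cos θ₂ + e sin θ₂)]) = 51.0000 → r = 51
L² = (x₁ − r cos θ₁)² + (r sin θ₁ − e)² = 42025.0067 → L = 205.0000 → L = 205
check at θ₃=230°: x = 167.2025 (printed 167.2025) ✓

r = 51, L = 205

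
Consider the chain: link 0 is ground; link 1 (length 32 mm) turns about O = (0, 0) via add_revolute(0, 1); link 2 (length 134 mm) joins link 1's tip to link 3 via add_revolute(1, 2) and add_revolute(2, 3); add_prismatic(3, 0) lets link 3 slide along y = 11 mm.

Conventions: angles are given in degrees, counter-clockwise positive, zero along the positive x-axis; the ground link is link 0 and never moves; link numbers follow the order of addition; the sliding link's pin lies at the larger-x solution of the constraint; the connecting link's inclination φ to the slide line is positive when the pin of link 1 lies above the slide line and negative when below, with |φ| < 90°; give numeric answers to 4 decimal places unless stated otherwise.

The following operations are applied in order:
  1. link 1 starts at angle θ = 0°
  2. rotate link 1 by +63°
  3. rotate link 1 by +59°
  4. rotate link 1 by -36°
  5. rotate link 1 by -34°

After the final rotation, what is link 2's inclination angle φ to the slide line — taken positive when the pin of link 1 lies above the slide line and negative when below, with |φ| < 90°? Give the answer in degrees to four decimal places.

geometry: r = 32 mm, L = 134 mm, e = 11 mm; θ starts at 0°
rotate link 1 by +63°: θ ← 0° +63° = 63°
rotate link 1 by +59°: θ ← 63° +59° = 122°
rotate link 1 by -36°: θ ← 122° -36° = 86°
rotate link 1 by -34°: θ ← 86° -34° = 52°
h = r sin θ − e = 25.216344 − 11 = 14.216344
sin φ = h / L = 14.216344 / 134 = 0.10609212
φ = arcsin(0.10609212) = 6.090092°

6.0901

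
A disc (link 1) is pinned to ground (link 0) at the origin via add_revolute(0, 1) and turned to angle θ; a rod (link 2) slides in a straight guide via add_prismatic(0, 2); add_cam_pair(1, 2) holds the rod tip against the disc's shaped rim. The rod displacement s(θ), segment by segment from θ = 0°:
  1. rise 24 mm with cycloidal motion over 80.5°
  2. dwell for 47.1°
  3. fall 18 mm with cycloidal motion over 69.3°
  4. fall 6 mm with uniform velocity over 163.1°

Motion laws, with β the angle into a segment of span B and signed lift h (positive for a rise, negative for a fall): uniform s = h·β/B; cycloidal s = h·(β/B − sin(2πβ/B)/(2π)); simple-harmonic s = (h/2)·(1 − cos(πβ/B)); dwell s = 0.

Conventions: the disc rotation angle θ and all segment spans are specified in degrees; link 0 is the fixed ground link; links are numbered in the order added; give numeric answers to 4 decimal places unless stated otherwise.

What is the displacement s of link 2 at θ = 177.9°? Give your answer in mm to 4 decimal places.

segment 1 (0° to 80.5°, cycloidal, h = 24) is passed completely: s = 0.0000 + (24) = 24.0000
segment 2 (80.5° to 127.6°, dwell): s unchanged at 24.0000
θ = 177.9° falls in segment 3 (127.6° to 196.9°, cycloidal, h = -18): β = 177.9 − 127.6 = 50.3°, B = 69.3°; Δs = -18·(0.7258 − sin(2π·0.7258)/(2π)) = -15.8968; s = 24.0000 − 15.8968 = 8.1032

8.1032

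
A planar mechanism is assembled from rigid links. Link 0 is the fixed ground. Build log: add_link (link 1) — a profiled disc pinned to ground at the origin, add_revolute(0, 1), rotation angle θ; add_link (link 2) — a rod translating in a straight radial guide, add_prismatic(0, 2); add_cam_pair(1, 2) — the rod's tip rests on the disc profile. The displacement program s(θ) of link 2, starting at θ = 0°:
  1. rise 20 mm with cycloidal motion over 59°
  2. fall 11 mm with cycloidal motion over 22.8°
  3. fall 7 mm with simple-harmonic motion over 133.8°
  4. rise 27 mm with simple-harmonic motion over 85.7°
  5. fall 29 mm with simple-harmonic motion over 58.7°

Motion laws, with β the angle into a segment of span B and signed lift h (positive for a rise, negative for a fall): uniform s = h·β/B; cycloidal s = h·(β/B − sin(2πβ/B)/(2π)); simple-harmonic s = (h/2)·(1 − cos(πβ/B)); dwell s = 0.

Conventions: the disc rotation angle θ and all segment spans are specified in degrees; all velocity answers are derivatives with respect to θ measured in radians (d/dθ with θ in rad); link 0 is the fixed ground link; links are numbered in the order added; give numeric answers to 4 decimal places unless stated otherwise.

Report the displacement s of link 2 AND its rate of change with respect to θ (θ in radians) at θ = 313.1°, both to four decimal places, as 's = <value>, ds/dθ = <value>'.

seg 1 [0°–59°] cycloidal, h=20: full span → s += 20 → s = 20.0000
seg 2 [59°–81.8°] cycloidal, h=-11: full span → s += -11 → s = 9.0000
seg 3 [81.8°–215.6°] simple-harmonic, h=-7: full span → s += -7 → s = 2.0000
seg 4 [215.6°–301.3°] simple-harmonic, h=27: full span → s += 27 → s = 29.0000
seg 5 [301.3°–360°] simple-harmonic, h=-29: θ=313.1° here. β=11.8, B=58.7. -29/2·(1 − cos(π·0.2010)) = -2.7967 → s = 26.2033
velocity in seg [301.3°–360°] (simple-harmonic), θ in radians: β = 11.8° = 0.2059 rad, B = 58.7° = 1.0245 rad; ds/dθ = (πh/(2B)) sin(πβ/B) = (π·(-29)/(2·1.0245)) sin(π·0.2010) = -26.250291 mm/rad

s = 26.2033, ds/dθ = -26.2503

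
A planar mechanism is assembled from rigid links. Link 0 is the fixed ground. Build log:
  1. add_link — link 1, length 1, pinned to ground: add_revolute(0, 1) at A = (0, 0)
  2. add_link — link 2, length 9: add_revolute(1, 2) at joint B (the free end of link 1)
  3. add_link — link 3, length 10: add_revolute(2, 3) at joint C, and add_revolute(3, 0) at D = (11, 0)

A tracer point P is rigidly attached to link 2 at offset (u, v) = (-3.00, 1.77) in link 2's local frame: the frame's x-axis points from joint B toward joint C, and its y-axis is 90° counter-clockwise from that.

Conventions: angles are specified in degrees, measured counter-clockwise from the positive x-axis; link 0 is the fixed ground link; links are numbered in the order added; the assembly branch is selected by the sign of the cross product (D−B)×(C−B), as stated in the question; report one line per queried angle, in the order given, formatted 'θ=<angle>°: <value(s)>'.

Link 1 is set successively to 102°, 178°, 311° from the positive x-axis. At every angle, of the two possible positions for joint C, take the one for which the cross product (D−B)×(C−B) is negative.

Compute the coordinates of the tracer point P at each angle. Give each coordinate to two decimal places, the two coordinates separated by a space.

A=(0,0), D=(11.00,0)
θ=102°: B = A + 1.00·(cos102°, sin102°) = (-0.2079, 0.9781)
θ=102°: |BD| = 11.2505
θ=102°: circle(B,9.00) ∩ circle(D,10.00): a=4.7809, h=7.6252
θ=102°:   candidates: C₊=(5.2178,8.1588) cross=85.787; C₋=(3.8919,-7.0338) cross=-85.787
θ=102°:   branch - wants cross < 0 → take C=(3.8919,-7.0338) (cross=-85.787)
θ=102°: ex = (C−B)/|BC| = (0.4555,-0.8902); ey = (0.8902,0.4555)
θ=102°: P = B + -3.00·ex + 1.77·ey = (0.0012,4.4551)
θ=178°: B = A + 1.00·(cos178°, sin178°) = (-0.9994, 0.0349)
θ=178°: |BD| = 11.9994
θ=178°: circle(B,9.00) ∩ circle(D,10.00): a=5.2080, h=7.3401
θ=178°:   candidates: C₊=(4.2300,7.3598) cross=88.077; C₋=(4.1873,-7.3203) cross=-88.077
θ=178°:   branch - wants cross < 0 → take C=(4.1873,-7.3203) (cross=-88.077)
θ=178°: ex = (C−B)/|BC| = (0.5763,-0.8172); ey = (0.8172,0.5763)
θ=178°: P = B + -3.00·ex + 1.77·ey = (-1.2818,3.5067)
θ=311°: B = A + 1.00·(cos311°, sin311°) = (0.6561, -0.7547)
θ=311°: |BD| = 10.3714
θ=311°: circle(B,9.00) ∩ circle(D,10.00): a=4.2697, h=7.9227
θ=311°:   candidates: C₊=(4.3380,7.4577) cross=82.170; C₋=(5.4910,-8.3457) cross=-82.170
θ=311°:   branch - wants cross < 0 → take C=(5.4910,-8.3457) (cross=-82.170)
θ=311°: ex = (C−B)/|BC| = (0.5372,-0.8434); ey = (0.8434,0.5372)
θ=311°: P = B + -3.00·ex + 1.77·ey = (0.5373,2.7265)

θ=102°: 0.00 4.46
θ=178°: -1.28 3.51
θ=311°: 0.54 2.73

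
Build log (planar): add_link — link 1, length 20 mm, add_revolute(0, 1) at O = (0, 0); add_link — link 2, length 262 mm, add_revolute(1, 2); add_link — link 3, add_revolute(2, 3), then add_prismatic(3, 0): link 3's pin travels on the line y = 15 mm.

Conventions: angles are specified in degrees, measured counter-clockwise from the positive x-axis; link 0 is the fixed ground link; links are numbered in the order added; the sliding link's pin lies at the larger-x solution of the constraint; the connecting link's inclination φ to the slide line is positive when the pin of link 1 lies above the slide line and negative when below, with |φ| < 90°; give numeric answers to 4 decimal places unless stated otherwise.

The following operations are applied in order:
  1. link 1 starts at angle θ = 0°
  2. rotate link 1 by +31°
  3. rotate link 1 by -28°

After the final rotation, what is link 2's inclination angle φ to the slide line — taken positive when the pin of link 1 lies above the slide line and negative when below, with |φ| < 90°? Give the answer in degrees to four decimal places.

geometry: r = 20 mm, L = 262 mm, e = 15 mm; θ starts at 0°
rotate link 1 by +31°: θ ← 0° +31° = 31°
rotate link 1 by -28°: θ ← 31° -28° = 3°
h = r sin θ − e = 1.046719 − 15 = -13.953281
sin φ = h / L = -13.953281 / 262 = -0.05325680
φ = arcsin(-0.05325680) = -3.052834°

-3.0528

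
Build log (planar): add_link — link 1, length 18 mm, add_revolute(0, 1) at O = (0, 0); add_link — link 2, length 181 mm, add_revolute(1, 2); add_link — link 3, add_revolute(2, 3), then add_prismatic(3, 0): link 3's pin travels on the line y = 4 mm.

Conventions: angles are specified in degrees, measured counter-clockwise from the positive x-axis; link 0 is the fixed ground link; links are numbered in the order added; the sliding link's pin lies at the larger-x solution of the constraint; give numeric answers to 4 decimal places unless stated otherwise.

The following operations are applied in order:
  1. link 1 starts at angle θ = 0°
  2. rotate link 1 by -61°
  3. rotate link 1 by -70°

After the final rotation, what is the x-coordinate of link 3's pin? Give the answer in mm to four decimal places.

geometry: r = 18 mm, L = 181 mm, e = 4 mm; θ starts at 0°
rotate link 1 by -61°: θ ← 0° -61° = -61°
rotate link 1 by -70°: θ ← -61° -70° = -131°
crank pin P = (r cos θ, r sin θ) = (-11.809063, -13.584772)
h = r sin θ − e = -13.584772 − 4 = -17.584772
x = r cos θ + √(L² − h²) = -11.809063 + 180.143764 = 168.334702

168.3347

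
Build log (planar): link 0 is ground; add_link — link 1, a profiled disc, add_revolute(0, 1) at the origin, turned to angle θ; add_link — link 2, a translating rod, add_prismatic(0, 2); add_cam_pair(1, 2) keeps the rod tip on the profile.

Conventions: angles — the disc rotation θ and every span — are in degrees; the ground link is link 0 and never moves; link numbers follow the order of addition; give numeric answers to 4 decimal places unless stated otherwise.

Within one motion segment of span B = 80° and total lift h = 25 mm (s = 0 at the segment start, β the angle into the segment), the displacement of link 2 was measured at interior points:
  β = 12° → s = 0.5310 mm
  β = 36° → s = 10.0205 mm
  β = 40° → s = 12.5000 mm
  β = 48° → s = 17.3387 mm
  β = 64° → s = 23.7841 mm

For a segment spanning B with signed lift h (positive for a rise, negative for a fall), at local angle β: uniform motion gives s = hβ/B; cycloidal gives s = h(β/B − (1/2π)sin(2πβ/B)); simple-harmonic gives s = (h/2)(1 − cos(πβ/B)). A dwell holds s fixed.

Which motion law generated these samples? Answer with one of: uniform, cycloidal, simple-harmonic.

candidates at β/B = r: uniform s = h·r (linear in β); cycloidal s = h·(r − sin(2πr)/(2π)); simple-harmonic s = (h/2)(1 − cos(πr))
β=12°: printed 0.5310 | uniform 3.7500, cycloidal 0.5310, simple-harmonic 1.3624
β=36°: printed 10.0205 | uniform 11.2500, cycloidal 10.0205, simple-harmonic 10.5446
β=40°: printed 12.5000 | uniform 12.5000, cycloidal 12.5000, simple-harmonic 12.5000
β=48°: printed 17.3387 | uniform 15.0000, cycloidal 17.3387, simple-harmonic 16.3627
β=64°: printed 23.7841 | uniform 20.0000, cycloidal 23.7841, simple-harmonic 22.6127
only one law matches every sample → cycloidal

cycloidal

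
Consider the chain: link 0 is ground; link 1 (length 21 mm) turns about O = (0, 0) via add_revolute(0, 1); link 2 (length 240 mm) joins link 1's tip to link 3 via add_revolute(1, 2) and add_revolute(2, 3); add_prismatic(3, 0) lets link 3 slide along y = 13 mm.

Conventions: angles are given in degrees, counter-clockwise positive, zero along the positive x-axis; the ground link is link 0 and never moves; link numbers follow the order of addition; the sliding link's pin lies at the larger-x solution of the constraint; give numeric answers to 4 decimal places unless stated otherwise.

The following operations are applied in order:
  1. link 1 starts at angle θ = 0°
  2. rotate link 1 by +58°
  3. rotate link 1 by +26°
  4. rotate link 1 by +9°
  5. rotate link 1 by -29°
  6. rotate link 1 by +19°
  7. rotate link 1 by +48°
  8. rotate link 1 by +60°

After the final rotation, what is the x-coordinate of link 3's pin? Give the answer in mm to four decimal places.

geometry: r = 21 mm, L = 240 mm, e = 13 mm; θ starts at 0°
rotate link 1 by +58°: θ ← 0° +58° = 58°
rotate link 1 by +26°: θ ← 58° +26° = 84°
rotate link 1 by +9°: θ ← 84° +9° = 93°
rotate link 1 by -29°: θ ← 93° -29° = 64°
rotate link 1 by +19°: θ ← 64° +19° = 83°
rotate link 1 by +48°: θ ← 83° +48° = 131°
rotate link 1 by +60°: θ ← 131° +60° = 191°
crank pin P = (r cos θ, r sin θ) = (-20.614171, -4.006989)
h = r sin θ − e = -4.006989 − 13 = -17.006989
x = r cos θ + √(L² − h²) = -20.614171 + 239.396663 = 218.782492

218.7825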